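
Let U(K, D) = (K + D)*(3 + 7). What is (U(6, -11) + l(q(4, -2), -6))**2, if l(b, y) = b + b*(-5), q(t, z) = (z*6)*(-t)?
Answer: 58564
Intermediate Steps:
q(t, z) = -6*t*z (q(t, z) = (6*z)*(-t) = -6*t*z)
U(K, D) = 10*D + 10*K (U(K, D) = (D + K)*10 = 10*D + 10*K)
l(b, y) = -4*b (l(b, y) = b - 5*b = -4*b)
(U(6, -11) + l(q(4, -2), -6))**2 = ((10*(-11) + 10*6) - (-24)*4*(-2))**2 = ((-110 + 60) - 4*48)**2 = (-50 - 192)**2 = (-242)**2 = 58564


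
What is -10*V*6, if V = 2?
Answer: -120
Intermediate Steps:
-10*V*6 = -10*2*6 = -20*6 = -120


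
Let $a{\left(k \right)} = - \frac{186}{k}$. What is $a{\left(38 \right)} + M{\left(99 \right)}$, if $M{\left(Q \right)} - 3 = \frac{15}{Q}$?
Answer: $- \frac{1093}{627} \approx -1.7432$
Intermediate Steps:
$M{\left(Q \right)} = 3 + \frac{15}{Q}$
$a{\left(38 \right)} + M{\left(99 \right)} = - \frac{186}{38} + \left(3 + \frac{15}{99}\right) = \left(-186\right) \frac{1}{38} + \left(3 + 15 \cdot \frac{1}{99}\right) = - \frac{93}{19} + \left(3 + \frac{5}{33}\right) = - \frac{93}{19} + \frac{104}{33} = - \frac{1093}{627}$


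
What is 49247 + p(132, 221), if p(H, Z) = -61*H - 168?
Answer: 41027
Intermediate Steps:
p(H, Z) = -168 - 61*H
49247 + p(132, 221) = 49247 + (-168 - 61*132) = 49247 + (-168 - 8052) = 49247 - 8220 = 41027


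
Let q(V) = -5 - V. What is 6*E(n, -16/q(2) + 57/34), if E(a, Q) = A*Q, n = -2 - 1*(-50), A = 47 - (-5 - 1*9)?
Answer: 172569/119 ≈ 1450.2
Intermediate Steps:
A = 61 (A = 47 - (-5 - 9) = 47 - 1*(-14) = 47 + 14 = 61)
n = 48 (n = -2 + 50 = 48)
E(a, Q) = 61*Q
6*E(n, -16/q(2) + 57/34) = 6*(61*(-16/(-5 - 1*2) + 57/34)) = 6*(61*(-16/(-5 - 2) + 57*(1/34))) = 6*(61*(-16/(-7) + 57/34)) = 6*(61*(-16*(-⅐) + 57/34)) = 6*(61*(16/7 + 57/34)) = 6*(61*(943/238)) = 6*(57523/238) = 172569/119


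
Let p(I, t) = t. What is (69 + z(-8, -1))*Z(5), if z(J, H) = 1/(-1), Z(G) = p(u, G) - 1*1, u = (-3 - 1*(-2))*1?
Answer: 272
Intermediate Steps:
u = -1 (u = (-3 + 2)*1 = -1*1 = -1)
Z(G) = -1 + G (Z(G) = G - 1*1 = G - 1 = -1 + G)
z(J, H) = -1
(69 + z(-8, -1))*Z(5) = (69 - 1)*(-1 + 5) = 68*4 = 272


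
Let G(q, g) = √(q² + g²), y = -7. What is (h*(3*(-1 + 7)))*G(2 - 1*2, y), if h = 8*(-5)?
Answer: -5040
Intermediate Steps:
G(q, g) = √(g² + q²)
h = -40
(h*(3*(-1 + 7)))*G(2 - 1*2, y) = (-120*(-1 + 7))*√((-7)² + (2 - 1*2)²) = (-120*6)*√(49 + (2 - 2)²) = (-40*18)*√(49 + 0²) = -720*√(49 + 0) = -720*√49 = -720*7 = -5040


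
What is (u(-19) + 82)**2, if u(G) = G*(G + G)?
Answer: 646416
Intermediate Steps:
u(G) = 2*G**2 (u(G) = G*(2*G) = 2*G**2)
(u(-19) + 82)**2 = (2*(-19)**2 + 82)**2 = (2*361 + 82)**2 = (722 + 82)**2 = 804**2 = 646416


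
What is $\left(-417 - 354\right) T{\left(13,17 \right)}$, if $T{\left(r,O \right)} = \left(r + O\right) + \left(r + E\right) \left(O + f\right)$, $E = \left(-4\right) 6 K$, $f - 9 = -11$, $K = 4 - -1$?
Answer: $1214325$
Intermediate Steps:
$K = 5$ ($K = 4 + 1 = 5$)
$f = -2$ ($f = 9 - 11 = -2$)
$E = -120$ ($E = \left(-4\right) 6 \cdot 5 = \left(-24\right) 5 = -120$)
$T{\left(r,O \right)} = O + r + \left(-120 + r\right) \left(-2 + O\right)$ ($T{\left(r,O \right)} = \left(r + O\right) + \left(r - 120\right) \left(O - 2\right) = \left(O + r\right) + \left(-120 + r\right) \left(-2 + O\right) = O + r + \left(-120 + r\right) \left(-2 + O\right)$)
$\left(-417 - 354\right) T{\left(13,17 \right)} = \left(-417 - 354\right) \left(240 - 13 - 2023 + 17 \cdot 13\right) = - 771 \left(240 - 13 - 2023 + 221\right) = \left(-771\right) \left(-1575\right) = 1214325$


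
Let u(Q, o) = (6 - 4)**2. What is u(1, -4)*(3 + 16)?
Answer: 76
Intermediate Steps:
u(Q, o) = 4 (u(Q, o) = 2**2 = 4)
u(1, -4)*(3 + 16) = 4*(3 + 16) = 4*19 = 76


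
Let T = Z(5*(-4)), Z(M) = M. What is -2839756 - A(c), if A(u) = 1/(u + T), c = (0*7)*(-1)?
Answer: -56795119/20 ≈ -2.8398e+6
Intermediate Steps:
T = -20 (T = 5*(-4) = -20)
c = 0 (c = 0*(-1) = 0)
A(u) = 1/(-20 + u) (A(u) = 1/(u - 20) = 1/(-20 + u))
-2839756 - A(c) = -2839756 - 1/(-20 + 0) = -2839756 - 1/(-20) = -2839756 - 1*(-1/20) = -2839756 + 1/20 = -56795119/20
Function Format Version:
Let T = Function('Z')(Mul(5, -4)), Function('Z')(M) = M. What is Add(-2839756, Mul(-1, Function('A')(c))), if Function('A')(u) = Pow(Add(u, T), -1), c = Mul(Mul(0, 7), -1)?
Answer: Rational(-56795119, 20) ≈ -2.8398e+6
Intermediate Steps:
T = -20 (T = Mul(5, -4) = -20)
c = 0 (c = Mul(0, -1) = 0)
Function('A')(u) = Pow(Add(-20, u), -1) (Function('A')(u) = Pow(Add(u, -20), -1) = Pow(Add(-20, u), -1))
Add(-2839756, Mul(-1, Function('A')(c))) = Add(-2839756, Mul(-1, Pow(Add(-20, 0), -1))) = Add(-2839756, Mul(-1, Pow(-20, -1))) = Add(-2839756, Mul(-1, Rational(-1, 20))) = Add(-2839756, Rational(1, 20)) = Rational(-56795119, 20)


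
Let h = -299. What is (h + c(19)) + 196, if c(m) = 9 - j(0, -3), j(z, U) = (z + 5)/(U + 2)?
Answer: -89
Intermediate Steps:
j(z, U) = (5 + z)/(2 + U)
c(m) = 14 (c(m) = 9 - (5 + 0)/(2 - 3) = 9 - 5/(-1) = 9 - (-1)*5 = 9 - 1*(-5) = 9 + 5 = 14)
(h + c(19)) + 196 = (-299 + 14) + 196 = -285 + 196 = -89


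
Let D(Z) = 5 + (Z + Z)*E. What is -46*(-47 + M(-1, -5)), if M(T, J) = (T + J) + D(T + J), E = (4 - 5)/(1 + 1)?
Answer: 1932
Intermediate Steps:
E = -½ (E = -1/2 = -1*½ = -½ ≈ -0.50000)
D(Z) = 5 - Z (D(Z) = 5 + (Z + Z)*(-½) = 5 + (2*Z)*(-½) = 5 - Z)
M(T, J) = 5 (M(T, J) = (T + J) + (5 - (T + J)) = (J + T) + (5 - (J + T)) = (J + T) + (5 + (-J - T)) = (J + T) + (5 - J - T) = 5)
-46*(-47 + M(-1, -5)) = -46*(-47 + 5) = -46*(-42) = 1932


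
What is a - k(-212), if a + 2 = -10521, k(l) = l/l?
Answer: -10524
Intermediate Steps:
k(l) = 1
a = -10523 (a = -2 - 10521 = -10523)
a - k(-212) = -10523 - 1*1 = -10523 - 1 = -10524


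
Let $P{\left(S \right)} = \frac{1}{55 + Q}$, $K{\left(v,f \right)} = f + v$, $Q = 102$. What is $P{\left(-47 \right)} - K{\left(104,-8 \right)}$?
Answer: $- \frac{15071}{157} \approx -95.994$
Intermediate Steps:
$P{\left(S \right)} = \frac{1}{157}$ ($P{\left(S \right)} = \frac{1}{55 + 102} = \frac{1}{157}$)
$P{\left(-47 \right)} - K{\left(104,-8 \right)} = \frac{1}{157} - \left(-8 + 104\right) = \frac{1}{157} - 96 = - \frac{15071}{157}$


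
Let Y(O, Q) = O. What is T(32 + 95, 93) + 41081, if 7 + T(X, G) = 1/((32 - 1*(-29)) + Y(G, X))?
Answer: 6325397/154 ≈ 41074.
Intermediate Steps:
T(X, G) = -7 + 1/(61 + G) (T(X, G) = -7 + 1/((32 - 1*(-29)) + G) = -7 + 1/((32 + 29) + G) = -7 + 1/(61 + G))
T(32 + 95, 93) + 41081 = (-426 - 7*93)/(61 + 93) + 41081 = (-426 - 651)/154 + 41081 = (1/154)*(-1077) + 41081 = -1077/154 + 41081 = 6325397/154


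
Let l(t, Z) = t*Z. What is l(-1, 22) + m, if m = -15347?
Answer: -15369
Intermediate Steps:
l(t, Z) = Z*t
l(-1, 22) + m = 22*(-1) - 15347 = -22 - 15347 = -15369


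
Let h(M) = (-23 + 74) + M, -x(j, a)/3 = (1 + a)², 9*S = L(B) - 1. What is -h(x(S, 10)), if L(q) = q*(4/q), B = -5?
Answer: 312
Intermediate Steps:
L(q) = 4
S = ⅓ (S = (4 - 1)/9 = (⅑)*3 = ⅓ ≈ 0.33333)
x(j, a) = -3*(1 + a)²
h(M) = 51 + M
-h(x(S, 10)) = -(51 - 3*(1 + 10)²) = -(51 - 3*11²) = -(51 - 3*121) = -(51 - 363) = -1*(-312) = 312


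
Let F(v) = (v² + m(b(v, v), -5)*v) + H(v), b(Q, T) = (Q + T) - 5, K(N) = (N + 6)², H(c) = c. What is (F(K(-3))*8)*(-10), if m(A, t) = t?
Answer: -3600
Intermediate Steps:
K(N) = (6 + N)²
b(Q, T) = -5 + Q + T
F(v) = v² - 4*v (F(v) = (v² - 5*v) + v = v² - 4*v)
(F(K(-3))*8)*(-10) = (((6 - 3)²*(-4 + (6 - 3)²))*8)*(-10) = ((3²*(-4 + 3²))*8)*(-10) = ((9*(-4 + 9))*8)*(-10) = ((9*5)*8)*(-10) = (45*8)*(-10) = 360*(-10) = -3600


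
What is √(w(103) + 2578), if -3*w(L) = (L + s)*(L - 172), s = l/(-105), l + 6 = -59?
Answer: √2187906/21 ≈ 70.436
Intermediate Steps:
l = -65 (l = -6 - 59 = -65)
s = 13/21 (s = -65/(-105) = -65*(-1/105) = 13/21 ≈ 0.61905)
w(L) = -(-172 + L)*(13/21 + L)/3 (w(L) = -(L + 13/21)*(L - 172)/3 = -(13/21 + L)*(-172 + L)/3 = -(-172 + L)*(13/21 + L)/3)
√(w(103) + 2578) = √((2236/63 - ⅓*103² + (3599/63)*103) + 2578) = √((2236/63 - ⅓*10609 + 370697/63) + 2578) = √((2236/63 - 10609/3 + 370697/63) + 2578) = √(50048/21 + 2578) = √(104186/21) = √2187906/21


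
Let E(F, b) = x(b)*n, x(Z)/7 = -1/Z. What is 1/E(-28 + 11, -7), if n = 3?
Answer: ⅓ ≈ 0.33333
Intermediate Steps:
x(Z) = -7/Z (x(Z) = 7*(-1/Z) = -7/Z)
E(F, b) = -21/b (E(F, b) = -7/b*3 = -21/b)
1/E(-28 + 11, -7) = 1/(-21/(-7)) = 1/(-21*(-⅐)) = 1/3 = ⅓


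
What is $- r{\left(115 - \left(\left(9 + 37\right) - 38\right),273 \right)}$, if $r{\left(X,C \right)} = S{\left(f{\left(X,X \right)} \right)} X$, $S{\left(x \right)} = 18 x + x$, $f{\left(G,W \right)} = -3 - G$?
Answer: $223630$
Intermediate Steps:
$S{\left(x \right)} = 19 x$
$r{\left(X,C \right)} = X \left(-57 - 19 X\right)$ ($r{\left(X,C \right)} = 19 \left(-3 - X\right) X = \left(-57 - 19 X\right) X = X \left(-57 - 19 X\right)$)
$- r{\left(115 - \left(\left(9 + 37\right) - 38\right),273 \right)} = - \left(-19\right) \left(115 - \left(\left(9 + 37\right) - 38\right)\right) \left(3 + \left(115 - \left(\left(9 + 37\right) - 38\right)\right)\right) = - \left(-19\right) \left(115 - \left(46 - 38\right)\right) \left(3 + \left(115 - \left(46 - 38\right)\right)\right) = - \left(-19\right) \left(115 - 8\right) \left(3 + \left(115 - 8\right)\right) = - \left(-19\right) 107 \left(3 + 107\right) = - \left(-19\right) 107 \cdot 110 = \left(-1\right) \left(-223630\right) = 223630$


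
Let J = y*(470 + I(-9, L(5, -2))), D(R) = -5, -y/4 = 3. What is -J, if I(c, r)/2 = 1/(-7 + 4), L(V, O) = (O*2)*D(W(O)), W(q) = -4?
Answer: 5632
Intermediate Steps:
y = -12 (y = -4*3 = -12)
L(V, O) = -10*O (L(V, O) = (O*2)*(-5) = (2*O)*(-5) = -10*O)
I(c, r) = -⅔ (I(c, r) = 2/(-7 + 4) = 2/(-3) = 2*(-⅓) = -⅔)
J = -5632 (J = -12*(470 - ⅔) = -12*1408/3 = -5632)
-J = -1*(-5632) = 5632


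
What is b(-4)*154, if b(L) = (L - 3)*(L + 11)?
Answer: -7546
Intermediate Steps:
b(L) = (-3 + L)*(11 + L)
b(-4)*154 = (-33 + (-4)² + 8*(-4))*154 = (-33 + 16 - 32)*154 = -49*154 = -7546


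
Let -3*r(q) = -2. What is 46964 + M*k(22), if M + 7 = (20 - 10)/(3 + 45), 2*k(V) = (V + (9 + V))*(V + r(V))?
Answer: 1543841/36 ≈ 42885.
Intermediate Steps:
r(q) = ⅔ (r(q) = -⅓*(-2) = ⅔)
k(V) = (9 + 2*V)*(⅔ + V)/2 (k(V) = ((V + (9 + V))*(V + ⅔))/2 = ((9 + 2*V)*(⅔ + V))/2 = (9 + 2*V)*(⅔ + V)/2)
M = -163/24 (M = -7 + (20 - 10)/(3 + 45) = -7 + 10/48 = -7 + 10*(1/48) = -7 + 5/24 = -163/24 ≈ -6.7917)
46964 + M*k(22) = 46964 - 163*(3 + 22² + (31/6)*22)/24 = 46964 - 163*(3 + 484 + 341/3)/24 = 46964 - 163/24*1802/3 = 46964 - 146863/36 = 1543841/36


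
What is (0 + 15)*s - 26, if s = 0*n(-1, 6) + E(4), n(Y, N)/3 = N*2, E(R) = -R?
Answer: -86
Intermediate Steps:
n(Y, N) = 6*N (n(Y, N) = 3*(N*2) = 3*(2*N) = 6*N)
s = -4 (s = 0*(6*6) - 1*4 = 0*36 - 4 = 0 - 4 = -4)
(0 + 15)*s - 26 = (0 + 15)*(-4) - 26 = 15*(-4) - 26 = -60 - 26 = -86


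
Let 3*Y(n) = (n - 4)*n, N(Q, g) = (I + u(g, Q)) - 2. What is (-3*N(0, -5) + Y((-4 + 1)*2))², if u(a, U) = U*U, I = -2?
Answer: 1024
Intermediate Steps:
u(a, U) = U²
N(Q, g) = -4 + Q² (N(Q, g) = (-2 + Q²) - 2 = -4 + Q²)
Y(n) = n*(-4 + n)/3 (Y(n) = ((n - 4)*n)/3 = ((-4 + n)*n)/3 = (n*(-4 + n))/3 = n*(-4 + n)/3)
(-3*N(0, -5) + Y((-4 + 1)*2))² = (-3*(-4 + 0²) + ((-4 + 1)*2)*(-4 + (-4 + 1)*2)/3)² = (-3*(-4 + 0) + (-3*2)*(-4 - 3*2)/3)² = (-3*(-4) + (⅓)*(-6)*(-4 - 6))² = (12 + (⅓)*(-6)*(-10))² = (12 + 20)² = 32² = 1024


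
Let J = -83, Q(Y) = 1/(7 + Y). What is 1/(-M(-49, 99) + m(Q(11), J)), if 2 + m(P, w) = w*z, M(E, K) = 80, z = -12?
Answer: 1/914 ≈ 0.0010941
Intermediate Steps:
m(P, w) = -2 - 12*w (m(P, w) = -2 + w*(-12) = -2 - 12*w)
1/(-M(-49, 99) + m(Q(11), J)) = 1/(-1*80 + (-2 - 12*(-83))) = 1/(-80 + (-2 + 996)) = 1/(-80 + 994) = 1/914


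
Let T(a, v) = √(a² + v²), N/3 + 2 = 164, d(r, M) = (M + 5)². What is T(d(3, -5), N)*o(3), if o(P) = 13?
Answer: 6318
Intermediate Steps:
d(r, M) = (5 + M)²
N = 486 (N = -6 + 3*164 = -6 + 492 = 486)
T(d(3, -5), N)*o(3) = √(((5 - 5)²)² + 486²)*13 = √((0²)² + 236196)*13 = √(0² + 236196)*13 = √(0 + 236196)*13 = √236196*13 = 486*13 = 6318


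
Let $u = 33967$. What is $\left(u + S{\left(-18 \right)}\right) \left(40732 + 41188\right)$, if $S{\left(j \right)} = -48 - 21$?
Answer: $2776924160$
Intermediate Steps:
$S{\left(j \right)} = -69$ ($S{\left(j \right)} = -48 - 21 = -69$)
$\left(u + S{\left(-18 \right)}\right) \left(40732 + 41188\right) = \left(33967 - 69\right) \left(40732 + 41188\right) = 33898 \cdot 81920 = 2776924160$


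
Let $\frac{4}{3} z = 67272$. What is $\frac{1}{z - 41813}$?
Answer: $\frac{1}{8641} \approx 0.00011573$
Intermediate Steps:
$z = 50454$ ($z = \frac{3}{4} \cdot 67272 = 50454$)
$\frac{1}{z - 41813} = \frac{1}{50454 - 41813} = \frac{1}{8641}$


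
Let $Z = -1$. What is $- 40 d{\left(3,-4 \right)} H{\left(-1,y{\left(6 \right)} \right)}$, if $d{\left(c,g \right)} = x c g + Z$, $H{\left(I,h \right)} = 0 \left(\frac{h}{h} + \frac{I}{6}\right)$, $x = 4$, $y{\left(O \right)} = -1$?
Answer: $0$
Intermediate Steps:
$H{\left(I,h \right)} = 0$ ($H{\left(I,h \right)} = 0 \left(1 + I \frac{1}{6}\right) = 0 \left(1 + \frac{I}{6}\right) = 0$)
$d{\left(c,g \right)} = -1 + 4 c g$ ($d{\left(c,g \right)} = 4 c g - 1 = -1 + 4 c g$)
$- 40 d{\left(3,-4 \right)} H{\left(-1,y{\left(6 \right)} \right)} = - 40 \left(-1 + 4 \cdot 3 \left(-4\right)\right) 0 = - 40 \left(-1 - 48\right) 0 = \left(-40\right) \left(-49\right) 0 = 1960 \cdot 0 = 0$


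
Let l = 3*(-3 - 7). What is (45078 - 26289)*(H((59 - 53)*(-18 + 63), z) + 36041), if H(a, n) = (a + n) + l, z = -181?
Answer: 678282900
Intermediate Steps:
l = -30 (l = 3*(-10) = -30)
H(a, n) = -30 + a + n (H(a, n) = (a + n) - 30 = -30 + a + n)
(45078 - 26289)*(H((59 - 53)*(-18 + 63), z) + 36041) = (45078 - 26289)*((-30 + (59 - 53)*(-18 + 63) - 181) + 36041) = 18789*((-30 + 6*45 - 181) + 36041) = 18789*((-30 + 270 - 181) + 36041) = 18789*(59 + 36041) = 18789*36100 = 678282900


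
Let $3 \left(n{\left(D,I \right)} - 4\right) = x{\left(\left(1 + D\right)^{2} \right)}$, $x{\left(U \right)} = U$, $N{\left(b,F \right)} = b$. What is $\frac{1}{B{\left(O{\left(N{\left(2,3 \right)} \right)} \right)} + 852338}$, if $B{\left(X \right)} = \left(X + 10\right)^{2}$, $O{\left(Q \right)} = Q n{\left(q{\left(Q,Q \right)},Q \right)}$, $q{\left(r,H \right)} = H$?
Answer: $\frac{1}{852914} \approx 1.1725 \cdot 10^{-6}$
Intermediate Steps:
$n{\left(D,I \right)} = 4 + \frac{\left(1 + D\right)^{2}}{3}$
$O{\left(Q \right)} = Q \left(4 + \frac{\left(1 + Q\right)^{2}}{3}\right)$
$B{\left(X \right)} = \left(10 + X\right)^{2}$
$\frac{1}{B{\left(O{\left(N{\left(2,3 \right)} \right)} \right)} + 852338} = \frac{1}{\left(10 + \frac{1}{3} \cdot 2 \left(12 + \left(1 + 2\right)^{2}\right)\right)^{2} + 852338} = \frac{1}{\left(10 + \frac{1}{3} \cdot 2 \left(12 + 3^{2}\right)\right)^{2} + 852338} = \frac{1}{\left(10 + \frac{1}{3} \cdot 2 \left(12 + 9\right)\right)^{2} + 852338} = \frac{1}{\left(10 + \frac{1}{3} \cdot 2 \cdot 21\right)^{2} + 852338} = \frac{1}{\left(10 + 14\right)^{2} + 852338} = \frac{1}{24^{2} + 852338} = \frac{1}{576 + 852338} = \frac{1}{852914}$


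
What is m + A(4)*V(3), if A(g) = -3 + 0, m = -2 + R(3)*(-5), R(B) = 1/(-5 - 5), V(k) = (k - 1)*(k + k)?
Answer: -75/2 ≈ -37.500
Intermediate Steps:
V(k) = 2*k*(-1 + k) (V(k) = (-1 + k)*(2*k) = 2*k*(-1 + k))
R(B) = -1/10 (R(B) = 1/(-10) = -1/10)
m = -3/2 (m = -2 - 1/10*(-5) = -2 + 1/2 = -3/2 ≈ -1.5000)
A(g) = -3
m + A(4)*V(3) = -3/2 - 6*3*(-1 + 3) = -3/2 - 6*3*2 = -3/2 - 3*12 = -3/2 - 36 = -75/2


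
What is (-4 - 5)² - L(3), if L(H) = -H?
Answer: 84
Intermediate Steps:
(-4 - 5)² - L(3) = (-4 - 5)² - (-1)*3 = (-9)² - 1*(-3) = 81 + 3 = 84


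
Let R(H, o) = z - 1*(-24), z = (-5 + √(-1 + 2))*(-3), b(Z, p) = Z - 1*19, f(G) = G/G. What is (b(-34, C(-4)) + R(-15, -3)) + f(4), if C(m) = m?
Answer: -16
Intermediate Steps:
f(G) = 1
b(Z, p) = -19 + Z (b(Z, p) = Z - 19 = -19 + Z)
z = 12 (z = (-5 + √1)*(-3) = (-5 + 1)*(-3) = -4*(-3) = 12)
R(H, o) = 36 (R(H, o) = 12 - 1*(-24) = 12 + 24 = 36)
(b(-34, C(-4)) + R(-15, -3)) + f(4) = ((-19 - 34) + 36) + 1 = (-53 + 36) + 1 = -17 + 1 = -16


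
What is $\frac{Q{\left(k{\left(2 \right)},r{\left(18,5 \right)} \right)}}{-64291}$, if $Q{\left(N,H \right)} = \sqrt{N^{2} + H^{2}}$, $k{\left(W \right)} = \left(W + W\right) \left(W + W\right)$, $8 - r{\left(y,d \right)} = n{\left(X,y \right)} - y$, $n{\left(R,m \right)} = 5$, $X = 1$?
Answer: $- \frac{\sqrt{697}}{64291} \approx -0.00041064$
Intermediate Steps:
$r{\left(y,d \right)} = 3 + y$ ($r{\left(y,d \right)} = 8 - \left(5 - y\right) = 8 + \left(-5 + y\right) = 3 + y$)
$k{\left(W \right)} = 4 W^{2}$ ($k{\left(W \right)} = 2 W 2 W = 4 W^{2}$)
$Q{\left(N,H \right)} = \sqrt{H^{2} + N^{2}}$
$\frac{Q{\left(k{\left(2 \right)},r{\left(18,5 \right)} \right)}}{-64291} = \frac{\sqrt{\left(3 + 18\right)^{2} + \left(4 \cdot 2^{2}\right)^{2}}}{-64291} = \sqrt{21^{2} + \left(4 \cdot 4\right)^{2}} \left(- \frac{1}{64291}\right) = \sqrt{441 + 16^{2}} \left(- \frac{1}{64291}\right) = \sqrt{441 + 256} \left(- \frac{1}{64291}\right) = \sqrt{697} \left(- \frac{1}{64291}\right) = - \frac{\sqrt{697}}{64291}$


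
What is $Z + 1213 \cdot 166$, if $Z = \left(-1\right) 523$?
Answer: $200835$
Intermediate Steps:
$Z = -523$
$Z + 1213 \cdot 166 = -523 + 1213 \cdot 166 = -523 + 201358 = 200835$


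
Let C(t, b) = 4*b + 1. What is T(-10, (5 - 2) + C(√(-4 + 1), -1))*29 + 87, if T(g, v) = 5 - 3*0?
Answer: 232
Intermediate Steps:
C(t, b) = 1 + 4*b
T(g, v) = 5 (T(g, v) = 5 + 0 = 5)
T(-10, (5 - 2) + C(√(-4 + 1), -1))*29 + 87 = 5*29 + 87 = 145 + 87 = 232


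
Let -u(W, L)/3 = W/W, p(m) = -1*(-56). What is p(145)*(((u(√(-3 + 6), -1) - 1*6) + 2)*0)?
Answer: 0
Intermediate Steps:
p(m) = 56
u(W, L) = -3 (u(W, L) = -3*W/W = -3*1 = -3)
p(145)*(((u(√(-3 + 6), -1) - 1*6) + 2)*0) = 56*(((-3 - 1*6) + 2)*0) = 56*(((-3 - 6) + 2)*0) = 56*((-9 + 2)*0) = 56*(-7*0) = 56*0 = 0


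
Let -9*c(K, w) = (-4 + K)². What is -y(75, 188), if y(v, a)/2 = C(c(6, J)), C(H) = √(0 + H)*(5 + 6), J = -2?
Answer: -44*I/3 ≈ -14.667*I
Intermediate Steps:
c(K, w) = -(-4 + K)²/9
C(H) = 11*√H (C(H) = √H*11 = 11*√H)
y(v, a) = 44*I/3 (y(v, a) = 2*(11*√(-(-4 + 6)²/9)) = 2*(11*√(-⅑*2²)) = 2*(11*√(-⅑*4)) = 2*(11*√(-4/9)) = 2*(11*(2*I/3)) = 2*(22*I/3) = 44*I/3)
-y(75, 188) = -44*I/3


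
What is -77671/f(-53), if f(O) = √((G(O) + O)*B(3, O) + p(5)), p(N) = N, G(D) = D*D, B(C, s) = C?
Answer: -77671*√8273/8273 ≈ -853.94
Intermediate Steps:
G(D) = D²
f(O) = √(5 + 3*O + 3*O²) (f(O) = √((O² + O)*3 + 5) = √((O + O²)*3 + 5) = √((3*O + 3*O²) + 5) = √(5 + 3*O + 3*O²))
-77671/f(-53) = -77671/√(5 + 3*(-53) + 3*(-53)²) = -77671/√(5 - 159 + 3*2809) = -77671/√(5 - 159 + 8427) = -77671*√8273/8273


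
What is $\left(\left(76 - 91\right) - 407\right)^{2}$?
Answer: $178084$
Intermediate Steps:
$\left(\left(76 - 91\right) - 407\right)^{2} = \left(-15 - 407\right)^{2} = \left(-422\right)^{2} = 178084$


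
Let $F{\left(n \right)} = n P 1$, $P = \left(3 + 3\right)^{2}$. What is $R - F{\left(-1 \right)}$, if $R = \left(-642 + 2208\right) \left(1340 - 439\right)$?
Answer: $1411002$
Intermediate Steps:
$P = 36$ ($P = 6^{2} = 36$)
$F{\left(n \right)} = 36 n$ ($F{\left(n \right)} = n 36 \cdot 1 = 36 n 1 = 36 n$)
$R = 1410966$ ($R = 1566 \left(1340 - 439\right) = 1566 \cdot 901 = 1410966$)
$R - F{\left(-1 \right)} = 1410966 - 36 \left(-1\right) = 1410966 - -36 = 1410966 + 36 = 1411002$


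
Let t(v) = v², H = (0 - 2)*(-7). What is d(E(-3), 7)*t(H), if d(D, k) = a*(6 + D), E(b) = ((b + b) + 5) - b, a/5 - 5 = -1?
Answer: 31360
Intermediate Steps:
H = 14 (H = -2*(-7) = 14)
a = 20 (a = 25 + 5*(-1) = 25 - 5 = 20)
E(b) = 5 + b (E(b) = (2*b + 5) - b = (5 + 2*b) - b = 5 + b)
d(D, k) = 120 + 20*D (d(D, k) = 20*(6 + D) = 120 + 20*D)
d(E(-3), 7)*t(H) = (120 + 20*(5 - 3))*14² = (120 + 20*2)*196 = (120 + 40)*196 = 160*196 = 31360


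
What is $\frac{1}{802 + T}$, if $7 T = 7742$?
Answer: $\frac{1}{1908} \approx 0.00052411$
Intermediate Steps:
$T = 1106$ ($T = \frac{1}{7} \cdot 7742 = 1106$)
$\frac{1}{802 + T} = \frac{1}{802 + 1106} = \frac{1}{1908}$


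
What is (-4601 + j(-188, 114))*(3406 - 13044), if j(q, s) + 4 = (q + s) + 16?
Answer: 44941994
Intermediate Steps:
j(q, s) = 12 + q + s (j(q, s) = -4 + ((q + s) + 16) = -4 + (16 + q + s) = 12 + q + s)
(-4601 + j(-188, 114))*(3406 - 13044) = (-4601 + (12 - 188 + 114))*(3406 - 13044) = (-4601 - 62)*(-9638) = -4663*(-9638) = 44941994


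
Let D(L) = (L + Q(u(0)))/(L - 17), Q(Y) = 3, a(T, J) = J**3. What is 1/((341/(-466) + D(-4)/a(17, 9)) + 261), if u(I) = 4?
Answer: 7133994/1856752531 ≈ 0.0038422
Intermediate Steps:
D(L) = (3 + L)/(-17 + L) (D(L) = (L + 3)/(L - 17) = (3 + L)/(-17 + L))
1/((341/(-466) + D(-4)/a(17, 9)) + 261) = 1/((341/(-466) + ((3 - 4)/(-17 - 4))/(9**3)) + 261) = 1/((341*(-1/466) + (-1/(-21))/729) + 261) = 1/((-341/466 - 1/21*(-1)*(1/729)) + 261) = 1/((-341/466 + (1/21)*(1/729)) + 261) = 1/((-341/466 + 1/15309) + 261) = 1/(-5219903/7133994 + 261) = 1/(1856752531/7133994) = 7133994/1856752531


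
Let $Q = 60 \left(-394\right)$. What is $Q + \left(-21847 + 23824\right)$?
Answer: $-21663$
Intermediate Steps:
$Q = -23640$
$Q + \left(-21847 + 23824\right) = -23640 + \left(-21847 + 23824\right) = -23640 + 1977 = -21663$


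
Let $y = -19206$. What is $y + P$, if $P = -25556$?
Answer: $-44762$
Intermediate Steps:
$y + P = -19206 - 25556 = -44762$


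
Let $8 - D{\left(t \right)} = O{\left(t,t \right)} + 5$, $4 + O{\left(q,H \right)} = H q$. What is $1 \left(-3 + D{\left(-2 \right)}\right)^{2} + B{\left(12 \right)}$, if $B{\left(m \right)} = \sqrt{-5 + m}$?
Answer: $\sqrt{7} \approx 2.6458$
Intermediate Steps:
$O{\left(q,H \right)} = -4 + H q$
$D{\left(t \right)} = 7 - t^{2}$ ($D{\left(t \right)} = 8 - \left(\left(-4 + t t\right) + 5\right) = 8 - \left(\left(-4 + t^{2}\right) + 5\right) = 8 - \left(1 + t^{2}\right) = 7 - t^{2}$)
$1 \left(-3 + D{\left(-2 \right)}\right)^{2} + B{\left(12 \right)} = 1 \left(-3 + \left(7 - \left(-2\right)^{2}\right)\right)^{2} + \sqrt{-5 + 12} = 1 \left(-3 + \left(7 - 4\right)\right)^{2} + \sqrt{7} = 1 \left(-3 + 3\right)^{2} + \sqrt{7} = 1 \cdot 0^{2} + \sqrt{7} = 1 \cdot 0 + \sqrt{7} = 0 + \sqrt{7} = \sqrt{7}$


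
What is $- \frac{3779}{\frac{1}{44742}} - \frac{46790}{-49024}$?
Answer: $- \frac{4144489377821}{24512} \approx -1.6908 \cdot 10^{8}$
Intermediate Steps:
$- \frac{3779}{\frac{1}{44742}} - \frac{46790}{-49024} = - 3779 \frac{1}{\frac{1}{44742}} - - \frac{23395}{24512} = \left(-3779\right) 44742 + \frac{23395}{24512} = -169080018 + \frac{23395}{24512} = - \frac{4144489377821}{24512}$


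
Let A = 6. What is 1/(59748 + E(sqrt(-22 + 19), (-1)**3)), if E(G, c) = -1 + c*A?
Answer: 1/59741 ≈ 1.6739e-5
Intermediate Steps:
E(G, c) = -1 + 6*c (E(G, c) = -1 + c*6 = -1 + 6*c)
1/(59748 + E(sqrt(-22 + 19), (-1)**3)) = 1/(59748 + (-1 + 6*(-1)**3)) = 1/(59748 + (-1 + 6*(-1))) = 1/(59748 + (-1 - 6)) = 1/(59748 - 7) = 1/59741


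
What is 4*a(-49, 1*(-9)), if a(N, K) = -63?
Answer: -252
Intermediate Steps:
4*a(-49, 1*(-9)) = 4*(-63) = -252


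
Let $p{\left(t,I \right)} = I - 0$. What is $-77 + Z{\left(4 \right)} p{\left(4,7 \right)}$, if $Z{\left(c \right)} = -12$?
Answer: $-161$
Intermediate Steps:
$p{\left(t,I \right)} = I$ ($p{\left(t,I \right)} = I + 0 = I$)
$-77 + Z{\left(4 \right)} p{\left(4,7 \right)} = -77 - 84 = -161$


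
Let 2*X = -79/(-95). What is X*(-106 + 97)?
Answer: -711/190 ≈ -3.7421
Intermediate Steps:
X = 79/190 (X = (-79/(-95))/2 = (-79*(-1/95))/2 = (½)*(79/95) = 79/190 ≈ 0.41579)
X*(-106 + 97) = 79*(-106 + 97)/190 = (79/190)*(-9) = -711/190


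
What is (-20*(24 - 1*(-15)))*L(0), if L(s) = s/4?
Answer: 0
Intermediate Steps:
L(s) = s/4 (L(s) = s*(¼) = s/4)
(-20*(24 - 1*(-15)))*L(0) = (-20*(24 - 1*(-15)))*((¼)*0) = -20*(24 + 15)*0 = -20*39*0 = -780*0 = 0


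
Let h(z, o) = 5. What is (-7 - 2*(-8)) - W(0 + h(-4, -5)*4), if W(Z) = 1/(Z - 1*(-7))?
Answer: 242/27 ≈ 8.9630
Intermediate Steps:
W(Z) = 1/(7 + Z) (W(Z) = 1/(Z + 7) = 1/(7 + Z))
(-7 - 2*(-8)) - W(0 + h(-4, -5)*4) = (-7 - 2*(-8)) - 1/(7 + (0 + 5*4)) = (-7 + 16) - 1/(7 + (0 + 20)) = 9 - 1/(7 + 20) = 9 - 1/27 = 242/27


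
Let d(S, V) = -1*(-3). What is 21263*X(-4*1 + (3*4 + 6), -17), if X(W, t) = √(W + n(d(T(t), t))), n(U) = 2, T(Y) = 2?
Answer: 85052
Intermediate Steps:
d(S, V) = 3
X(W, t) = √(2 + W) (X(W, t) = √(W + 2) = √(2 + W))
21263*X(-4*1 + (3*4 + 6), -17) = 21263*√(2 + (-4*1 + (3*4 + 6))) = 21263*√(2 + (-4 + (12 + 6))) = 21263*√(2 + (-4 + 18)) = 21263*√(2 + 14) = 21263*√16 = 21263*4 = 85052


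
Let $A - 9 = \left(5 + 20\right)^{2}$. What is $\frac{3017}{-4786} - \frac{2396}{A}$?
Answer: $- \frac{6690017}{1517162} \approx -4.4096$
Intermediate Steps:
$A = 634$ ($A = 9 + \left(5 + 20\right)^{2} = 9 + 25^{2} = 9 + 625 = 634$)
$\frac{3017}{-4786} - \frac{2396}{A} = \frac{3017}{-4786} - \frac{2396}{634} = 3017 \left(- \frac{1}{4786}\right) - \frac{1198}{317} = - \frac{3017}{4786} - \frac{1198}{317} = - \frac{6690017}{1517162}$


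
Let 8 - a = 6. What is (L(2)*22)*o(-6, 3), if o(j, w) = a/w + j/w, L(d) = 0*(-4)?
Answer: 0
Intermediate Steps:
a = 2 (a = 8 - 1*6 = 8 - 6 = 2)
L(d) = 0
o(j, w) = 2/w + j/w
(L(2)*22)*o(-6, 3) = (0*22)*((2 - 6)/3) = 0*((1/3)*(-4)) = 0*(-4/3) = 0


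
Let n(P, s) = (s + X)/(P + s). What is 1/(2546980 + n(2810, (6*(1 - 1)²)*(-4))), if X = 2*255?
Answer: 281/715701431 ≈ 3.9262e-7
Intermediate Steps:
X = 510
n(P, s) = (510 + s)/(P + s) (n(P, s) = (s + 510)/(P + s) = (510 + s)/(P + s))
1/(2546980 + n(2810, (6*(1 - 1)²)*(-4))) = 1/(2546980 + (510 + (6*(1 - 1)²)*(-4))/(2810 + (6*(1 - 1)²)*(-4))) = 1/(2546980 + (510 + (6*0²)*(-4))/(2810 + (6*0²)*(-4))) = 1/(2546980 + (510 + (6*0)*(-4))/(2810 + (6*0)*(-4))) = 1/(2546980 + (510 + 0*(-4))/(2810 + 0*(-4))) = 1/(2546980 + (510 + 0)/(2810 + 0)) = 1/(2546980 + 510/2810) = 1/(2546980 + (1/2810)*510) = 1/(2546980 + 51/281) = 1/(715701431/281) = 281/715701431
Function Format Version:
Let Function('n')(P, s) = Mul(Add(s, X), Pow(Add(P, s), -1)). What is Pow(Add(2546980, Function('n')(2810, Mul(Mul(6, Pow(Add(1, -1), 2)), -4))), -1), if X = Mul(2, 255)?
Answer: Rational(281, 715701431) ≈ 3.9262e-7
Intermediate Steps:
X = 510
Function('n')(P, s) = Mul(Pow(Add(P, s), -1), Add(510, s)) (Function('n')(P, s) = Mul(Add(s, 510), Pow(Add(P, s), -1)) = Mul(Add(510, s), Pow(Add(P, s), -1)) = Mul(Pow(Add(P, s), -1), Add(510, s)))
Pow(Add(2546980, Function('n')(2810, Mul(Mul(6, Pow(Add(1, -1), 2)), -4))), -1) = Pow(Add(2546980, Mul(Pow(Add(2810, Mul(Mul(6, Pow(Add(1, -1), 2)), -4)), -1), Add(510, Mul(Mul(6, Pow(Add(1, -1), 2)), -4)))), -1) = Pow(Add(2546980, Mul(Pow(Add(2810, Mul(Mul(6, Pow(0, 2)), -4)), -1), Add(510, Mul(Mul(6, Pow(0, 2)), -4)))), -1) = Pow(Add(2546980, Mul(Pow(Add(2810, Mul(Mul(6, 0), -4)), -1), Add(510, Mul(Mul(6, 0), -4)))), -1) = Pow(Add(2546980, Mul(Pow(Add(2810, Mul(0, -4)), -1), Add(510, Mul(0, -4)))), -1) = Pow(Add(2546980, Mul(Pow(Add(2810, 0), -1), Add(510, 0))), -1) = Pow(Add(2546980, Mul(Pow(2810, -1), 510)), -1) = Pow(Add(2546980, Mul(Rational(1, 2810), 510)), -1) = Pow(Add(2546980, Rational(51, 281)), -1) = Pow(Rational(715701431, 281), -1) = Rational(281, 715701431)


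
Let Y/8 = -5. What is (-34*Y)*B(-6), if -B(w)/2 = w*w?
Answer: -97920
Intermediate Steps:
B(w) = -2*w² (B(w) = -2*w*w = -2*w²)
Y = -40 (Y = 8*(-5) = -40)
(-34*Y)*B(-6) = (-34*(-40))*(-2*(-6)²) = 1360*(-2*36) = 1360*(-72) = -97920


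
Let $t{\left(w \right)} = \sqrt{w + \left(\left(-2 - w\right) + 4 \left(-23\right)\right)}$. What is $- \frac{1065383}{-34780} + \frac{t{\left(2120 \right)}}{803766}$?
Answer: $\frac{1065383}{34780} + \frac{i \sqrt{94}}{803766} \approx 30.632 + 1.2062 \cdot 10^{-5} i$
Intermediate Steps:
$t{\left(w \right)} = i \sqrt{94}$ ($t{\left(w \right)} = \sqrt{w - \left(94 + w\right)} = \sqrt{-94} = i \sqrt{94}$)
$- \frac{1065383}{-34780} + \frac{t{\left(2120 \right)}}{803766} = - \frac{1065383}{-34780} + \frac{i \sqrt{94}}{803766} = \left(-1065383\right) \left(- \frac{1}{34780}\right) + i \sqrt{94} \cdot \frac{1}{803766} = \frac{1065383}{34780} + \frac{i \sqrt{94}}{803766}$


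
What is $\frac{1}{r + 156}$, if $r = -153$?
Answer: $\frac{1}{3} \approx 0.33333$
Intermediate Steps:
$\frac{1}{r + 156} = \frac{1}{-153 + 156} = \frac{1}{3}$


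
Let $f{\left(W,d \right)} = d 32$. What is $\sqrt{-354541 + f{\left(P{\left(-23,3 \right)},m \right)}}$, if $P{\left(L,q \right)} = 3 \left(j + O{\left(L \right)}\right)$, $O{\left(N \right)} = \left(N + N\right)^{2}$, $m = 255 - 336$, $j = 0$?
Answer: $i \sqrt{357133} \approx 597.61 i$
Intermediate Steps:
$m = -81$ ($m = 255 - 336 = -81$)
$O{\left(N \right)} = 4 N^{2}$ ($O{\left(N \right)} = \left(2 N\right)^{2} = 4 N^{2}$)
$P{\left(L,q \right)} = 12 L^{2}$ ($P{\left(L,q \right)} = 3 \left(0 + 4 L^{2}\right) = 3 \cdot 4 L^{2} = 12 L^{2}$)
$f{\left(W,d \right)} = 32 d$
$\sqrt{-354541 + f{\left(P{\left(-23,3 \right)},m \right)}} = \sqrt{-354541 + 32 \left(-81\right)} = \sqrt{-354541 - 2592} = \sqrt{-357133} = i \sqrt{357133}$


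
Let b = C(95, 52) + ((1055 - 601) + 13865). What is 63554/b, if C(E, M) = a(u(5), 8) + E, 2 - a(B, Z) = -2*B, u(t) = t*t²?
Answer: 31777/7333 ≈ 4.3334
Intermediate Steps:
u(t) = t³
a(B, Z) = 2 + 2*B (a(B, Z) = 2 - (-2)*B = 2 + 2*B)
C(E, M) = 252 + E (C(E, M) = (2 + 2*5³) + E = (2 + 2*125) + E = (2 + 250) + E = 252 + E)
b = 14666 (b = (252 + 95) + ((1055 - 601) + 13865) = 347 + (454 + 13865) = 347 + 14319 = 14666)
63554/b = 63554/14666 = 63554*(1/14666) = 31777/7333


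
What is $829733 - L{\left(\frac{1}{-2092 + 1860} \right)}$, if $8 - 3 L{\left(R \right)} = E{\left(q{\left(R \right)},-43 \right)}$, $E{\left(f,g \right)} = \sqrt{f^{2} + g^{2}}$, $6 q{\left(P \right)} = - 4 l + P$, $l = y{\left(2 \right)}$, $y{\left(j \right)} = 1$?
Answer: $\frac{2489191}{3} + \frac{\sqrt{3583603777}}{4176} \approx 8.2975 \cdot 10^{5}$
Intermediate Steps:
$l = 1$
$q{\left(P \right)} = - \frac{2}{3} + \frac{P}{6}$ ($q{\left(P \right)} = \frac{\left(-4\right) 1 + P}{6} = \frac{-4 + P}{6} = - \frac{2}{3} + \frac{P}{6}$)
$L{\left(R \right)} = \frac{8}{3} - \frac{\sqrt{1849 + \left(- \frac{2}{3} + \frac{R}{6}\right)^{2}}}{3}$ ($L{\left(R \right)} = \frac{8}{3} - \frac{\sqrt{\left(- \frac{2}{3} + \frac{R}{6}\right)^{2} + \left(-43\right)^{2}}}{3} = \frac{8}{3} - \frac{\sqrt{\left(- \frac{2}{3} + \frac{R}{6}\right)^{2} + 1849}}{3} = \frac{8}{3} - \frac{\sqrt{1849 + \left(- \frac{2}{3} + \frac{R}{6}\right)^{2}}}{3}$)
$829733 - L{\left(\frac{1}{-2092 + 1860} \right)} = 829733 - \left(\frac{8}{3} - \frac{\sqrt{66564 + \left(-4 + \frac{1}{-2092 + 1860}\right)^{2}}}{18}\right) = 829733 - \left(\frac{8}{3} - \frac{\sqrt{66564 + \left(-4 + \frac{1}{-232}\right)^{2}}}{18}\right) = 829733 - \left(\frac{8}{3} - \frac{\sqrt{66564 + \left(-4 - \frac{1}{232}\right)^{2}}}{18}\right) = 829733 - \left(\frac{8}{3} - \frac{\sqrt{66564 + \left(- \frac{929}{232}\right)^{2}}}{18}\right) = 829733 - \left(\frac{8}{3} - \frac{\sqrt{66564 + \frac{863041}{53824}}}{18}\right) = 829733 - \left(\frac{8}{3} - \frac{\sqrt{\frac{3583603777}{53824}}}{18}\right) = 829733 - \left(\frac{8}{3} - \frac{\frac{1}{232} \sqrt{3583603777}}{18}\right) = 829733 - \left(\frac{8}{3} - \frac{\sqrt{3583603777}}{4176}\right) = \frac{2489191}{3} + \frac{\sqrt{3583603777}}{4176}$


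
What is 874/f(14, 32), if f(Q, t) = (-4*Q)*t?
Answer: -437/896 ≈ -0.48772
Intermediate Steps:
f(Q, t) = -4*Q*t
874/f(14, 32) = 874/((-4*14*32)) = 874/(-1792) = 874*(-1/1792) = -437/896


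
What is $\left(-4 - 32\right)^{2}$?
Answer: $1296$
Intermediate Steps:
$\left(-4 - 32\right)^{2} = \left(-36\right)^{2} = 1296$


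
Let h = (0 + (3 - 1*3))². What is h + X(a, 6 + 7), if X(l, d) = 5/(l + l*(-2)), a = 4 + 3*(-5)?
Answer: 5/11 ≈ 0.45455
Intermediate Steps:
a = -11 (a = 4 - 15 = -11)
X(l, d) = -5/l (X(l, d) = 5/(l - 2*l) = 5/((-l)) = 5*(-1/l) = -5/l)
h = 0 (h = (0 + (3 - 3))² = (0 + 0)² = 0² = 0)
h + X(a, 6 + 7) = 0 - 5/(-11) = 0 - 5*(-1/11) = 0 + 5/11 = 5/11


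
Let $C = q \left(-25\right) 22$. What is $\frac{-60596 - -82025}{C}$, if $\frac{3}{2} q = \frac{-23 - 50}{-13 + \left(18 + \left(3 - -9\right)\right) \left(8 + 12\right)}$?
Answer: $\frac{37736469}{80300} \approx 469.94$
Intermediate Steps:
$q = - \frac{146}{1761}$ ($q = \frac{2 \frac{-23 - 50}{-13 + \left(18 + \left(3 - -9\right)\right) \left(8 + 12\right)}}{3} = \frac{2 \left(- \frac{73}{-13 + \left(18 + \left(3 + 9\right)\right) 20}\right)}{3} = \frac{2 \left(- \frac{73}{-13 + \left(18 + 12\right) 20}\right)}{3} = \frac{2 \left(- \frac{73}{-13 + 30 \cdot 20}\right)}{3} = \frac{2 \left(- \frac{73}{-13 + 600}\right)}{3} = \frac{2 \left(- \frac{73}{587}\right)}{3} = \frac{2 \left(\left(-73\right) \frac{1}{587}\right)}{3} = \frac{2}{3} \left(- \frac{73}{587}\right) = - \frac{146}{1761} \approx -0.082907$)
$C = \frac{80300}{1761}$ ($C = \left(- \frac{146}{1761}\right) \left(-25\right) 22 = \frac{3650}{1761} \cdot 22 = \frac{80300}{1761} \approx 45.599$)
$\frac{-60596 - -82025}{C} = \frac{-60596 - -82025}{\frac{80300}{1761}} = \left(-60596 + 82025\right) \frac{1761}{80300} = 21429 \cdot \frac{1761}{80300} = \frac{37736469}{80300}$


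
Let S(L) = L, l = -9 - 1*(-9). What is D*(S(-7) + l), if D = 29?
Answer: -203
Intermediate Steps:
l = 0 (l = -9 + 9 = 0)
D*(S(-7) + l) = 29*(-7 + 0) = 29*(-7) = -203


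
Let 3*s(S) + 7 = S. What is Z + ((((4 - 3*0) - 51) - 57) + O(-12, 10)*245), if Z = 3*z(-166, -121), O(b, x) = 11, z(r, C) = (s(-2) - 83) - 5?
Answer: 2318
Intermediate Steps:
s(S) = -7/3 + S/3
z(r, C) = -91 (z(r, C) = ((-7/3 + (⅓)*(-2)) - 83) - 5 = ((-7/3 - ⅔) - 83) - 5 = (-3 - 83) - 5 = -86 - 5 = -91)
Z = -273 (Z = 3*(-91) = -273)
Z + ((((4 - 3*0) - 51) - 57) + O(-12, 10)*245) = -273 + ((((4 - 3*0) - 51) - 57) + 11*245) = -273 + ((((4 + 0) - 51) - 57) + 2695) = -273 + (((4 - 51) - 57) + 2695) = -273 + ((-47 - 57) + 2695) = -273 + (-104 + 2695) = -273 + 2591 = 2318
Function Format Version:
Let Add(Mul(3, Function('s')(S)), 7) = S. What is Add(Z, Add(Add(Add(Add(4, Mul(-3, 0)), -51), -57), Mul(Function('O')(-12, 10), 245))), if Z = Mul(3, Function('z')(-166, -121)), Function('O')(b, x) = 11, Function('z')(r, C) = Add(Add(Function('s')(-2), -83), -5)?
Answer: 2318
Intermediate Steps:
Function('s')(S) = Add(Rational(-7, 3), Mul(Rational(1, 3), S))
Function('z')(r, C) = -91 (Function('z')(r, C) = Add(Add(Add(Rational(-7, 3), Mul(Rational(1, 3), -2)), -83), -5) = Add(Add(Add(Rational(-7, 3), Rational(-2, 3)), -83), -5) = Add(Add(-3, -83), -5) = Add(-86, -5) = -91)
Z = -273 (Z = Mul(3, -91) = -273)
Add(Z, Add(Add(Add(Add(4, Mul(-3, 0)), -51), -57), Mul(Function('O')(-12, 10), 245))) = Add(-273, Add(Add(Add(Add(4, Mul(-3, 0)), -51), -57), Mul(11, 245))) = Add(-273, Add(Add(Add(Add(4, 0), -51), -57), 2695)) = Add(-273, Add(Add(Add(4, -51), -57), 2695)) = Add(-273, Add(Add(-47, -57), 2695)) = Add(-273, Add(-104, 2695)) = Add(-273, 2591) = 2318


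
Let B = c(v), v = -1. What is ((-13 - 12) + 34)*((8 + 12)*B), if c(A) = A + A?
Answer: -360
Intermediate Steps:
c(A) = 2*A
B = -2 (B = 2*(-1) = -2)
((-13 - 12) + 34)*((8 + 12)*B) = ((-13 - 12) + 34)*((8 + 12)*(-2)) = (-25 + 34)*(20*(-2)) = 9*(-40) = -360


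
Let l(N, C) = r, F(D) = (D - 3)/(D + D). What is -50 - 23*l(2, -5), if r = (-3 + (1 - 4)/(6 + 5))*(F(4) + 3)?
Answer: 4075/22 ≈ 185.23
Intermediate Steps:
F(D) = (-3 + D)/(2*D) (F(D) = (-3 + D)/((2*D)) = (-3 + D)*(1/(2*D)) = (-3 + D)/(2*D))
r = -225/22 (r = (-3 + (1 - 4)/(6 + 5))*((½)*(-3 + 4)/4 + 3) = (-3 - 3/11)*((½)*(¼)*1 + 3) = (-3 - 3*1/11)*(⅛ + 3) = (-3 - 3/11)*(25/8) = -36/11*25/8 = -225/22 ≈ -10.227)
l(N, C) = -225/22
-50 - 23*l(2, -5) = -50 - 23*(-225/22) = -50 + 5175/22 = 4075/22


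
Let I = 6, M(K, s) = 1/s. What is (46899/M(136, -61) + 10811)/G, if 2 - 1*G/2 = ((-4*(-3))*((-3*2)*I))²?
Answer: 712507/93311 ≈ 7.6358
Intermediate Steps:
G = -373244 (G = 4 - 2*((-4*(-3))*(-3*2*6))² = 4 - 2*(12*(-6*6))² = 4 - 2*(12*(-36))² = 4 - 2*(-432)² = 4 - 2*186624 = 4 - 373248 = -373244)
(46899/M(136, -61) + 10811)/G = (46899/(1/(-61)) + 10811)/(-373244) = (46899/(-1/61) + 10811)*(-1/373244) = (46899*(-61) + 10811)*(-1/373244) = (-2860839 + 10811)*(-1/373244) = -2850028*(-1/373244) = 712507/93311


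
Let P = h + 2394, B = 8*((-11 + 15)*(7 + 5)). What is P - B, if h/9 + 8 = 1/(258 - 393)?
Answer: 29069/15 ≈ 1937.9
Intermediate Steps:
h = -1081/15 (h = -72 + 9/(258 - 393) = -72 + 9/(-135) = -72 + 9*(-1/135) = -72 - 1/15 = -1081/15 ≈ -72.067)
B = 384 (B = 8*(4*12) = 8*48 = 384)
P = 34829/15 (P = -1081/15 + 2394 = 34829/15 ≈ 2321.9)
P - B = 34829/15 - 1*384 = 34829/15 - 384 = 29069/15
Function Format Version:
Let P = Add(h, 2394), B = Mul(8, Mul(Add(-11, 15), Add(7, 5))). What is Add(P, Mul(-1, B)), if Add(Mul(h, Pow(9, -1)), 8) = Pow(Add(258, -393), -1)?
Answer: Rational(29069, 15) ≈ 1937.9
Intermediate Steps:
h = Rational(-1081, 15) (h = Add(-72, Mul(9, Pow(Add(258, -393), -1))) = Add(-72, Mul(9, Pow(-135, -1))) = Add(-72, Mul(9, Rational(-1, 135))) = Add(-72, Rational(-1, 15)) = Rational(-1081, 15) ≈ -72.067)
B = 384 (B = Mul(8, Mul(4, 12)) = Mul(8, 48) = 384)
P = Rational(34829, 15) (P = Add(Rational(-1081, 15), 2394) = Rational(34829, 15) ≈ 2321.9)
Add(P, Mul(-1, B)) = Add(Rational(34829, 15), Mul(-1, 384)) = Add(Rational(34829, 15), -384) = Rational(29069, 15)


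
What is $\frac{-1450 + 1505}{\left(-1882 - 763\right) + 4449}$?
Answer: $\frac{5}{164} \approx 0.030488$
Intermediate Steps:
$\frac{-1450 + 1505}{\left(-1882 - 763\right) + 4449} = \frac{55}{\left(-1882 - 763\right) + 4449} = \frac{55}{-2645 + 4449} = \frac{55}{1804} = 55 \cdot \frac{1}{1804} = \frac{5}{164}$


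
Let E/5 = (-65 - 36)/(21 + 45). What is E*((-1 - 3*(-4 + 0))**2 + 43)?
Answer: -41410/33 ≈ -1254.8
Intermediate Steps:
E = -505/66 (E = 5*((-65 - 36)/(21 + 45)) = 5*(-101/66) = -505/66 ≈ -7.6515)
E*((-1 - 3*(-4 + 0))**2 + 43) = -505*((-1 - 3*(-4 + 0))**2 + 43)/66 = -505*((-1 - 3*(-4))**2 + 43)/66 = -505*((-1 + 12)**2 + 43)/66 = -505*(11**2 + 43)/66 = -505*(121 + 43)/66 = -505/66*164 = -41410/33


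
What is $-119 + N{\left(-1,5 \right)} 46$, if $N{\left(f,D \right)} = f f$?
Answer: $-73$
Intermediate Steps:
$N{\left(f,D \right)} = f^{2}$
$-119 + N{\left(-1,5 \right)} 46 = -119 + \left(-1\right)^{2} \cdot 46 = -119 + 1 \cdot 46 = -119 + 46 = -73$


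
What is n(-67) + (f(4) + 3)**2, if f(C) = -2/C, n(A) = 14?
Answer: 81/4 ≈ 20.250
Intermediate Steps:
n(-67) + (f(4) + 3)**2 = 14 + (-2/4 + 3)**2 = 14 + (-2*1/4 + 3)**2 = 14 + (-1/2 + 3)**2 = 14 + (5/2)**2 = 14 + 25/4 = 81/4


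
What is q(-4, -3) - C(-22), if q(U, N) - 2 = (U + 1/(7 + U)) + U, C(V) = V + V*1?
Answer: 115/3 ≈ 38.333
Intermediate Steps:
C(V) = 2*V (C(V) = V + V = 2*V)
q(U, N) = 2 + 1/(7 + U) + 2*U (q(U, N) = 2 + ((U + 1/(7 + U)) + U) = 2 + (1/(7 + U) + 2*U) = 2 + 1/(7 + U) + 2*U)
q(-4, -3) - C(-22) = (15 + 2*(-4)² + 16*(-4))/(7 - 4) - 2*(-22) = (15 + 2*16 - 64)/3 - 1*(-44) = (15 + 32 - 64)/3 + 44 = (⅓)*(-17) + 44 = -17/3 + 44 = 115/3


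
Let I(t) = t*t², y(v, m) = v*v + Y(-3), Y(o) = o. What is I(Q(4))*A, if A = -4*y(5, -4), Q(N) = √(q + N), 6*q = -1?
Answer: -506*√138/9 ≈ -660.46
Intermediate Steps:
q = -⅙ (q = (⅙)*(-1) = -⅙ ≈ -0.16667)
Q(N) = √(-⅙ + N)
y(v, m) = -3 + v² (y(v, m) = v*v - 3 = v² - 3 = -3 + v²)
I(t) = t³
A = -88 (A = -4*(-3 + 5²) = -4*(-3 + 25) = -4*22 = -88)
I(Q(4))*A = (√(-6 + 36*4)/6)³*(-88) = (√(-6 + 144)/6)³*(-88) = (√138/6)³*(-88) = (23*√138/36)*(-88) = -506*√138/9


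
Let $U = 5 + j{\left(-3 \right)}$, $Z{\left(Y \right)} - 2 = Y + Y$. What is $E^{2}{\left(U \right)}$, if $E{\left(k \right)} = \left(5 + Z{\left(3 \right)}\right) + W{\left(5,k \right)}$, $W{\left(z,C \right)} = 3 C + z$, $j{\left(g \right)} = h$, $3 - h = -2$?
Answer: $2304$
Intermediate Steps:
$Z{\left(Y \right)} = 2 + 2 Y$ ($Z{\left(Y \right)} = 2 + \left(Y + Y\right) = 2 + 2 Y$)
$h = 5$ ($h = 3 - -2 = 3 + 2 = 5$)
$j{\left(g \right)} = 5$
$W{\left(z,C \right)} = z + 3 C$
$U = 10$ ($U = 5 + 5 = 10$)
$E{\left(k \right)} = 18 + 3 k$ ($E{\left(k \right)} = \left(5 + \left(2 + 2 \cdot 3\right)\right) + \left(5 + 3 k\right) = \left(5 + \left(2 + 6\right)\right) + \left(5 + 3 k\right) = \left(5 + 8\right) + \left(5 + 3 k\right) = 13 + \left(5 + 3 k\right) = 18 + 3 k$)
$E^{2}{\left(U \right)} = \left(18 + 3 \cdot 10\right)^{2} = \left(18 + 30\right)^{2} = 48^{2} = 2304$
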